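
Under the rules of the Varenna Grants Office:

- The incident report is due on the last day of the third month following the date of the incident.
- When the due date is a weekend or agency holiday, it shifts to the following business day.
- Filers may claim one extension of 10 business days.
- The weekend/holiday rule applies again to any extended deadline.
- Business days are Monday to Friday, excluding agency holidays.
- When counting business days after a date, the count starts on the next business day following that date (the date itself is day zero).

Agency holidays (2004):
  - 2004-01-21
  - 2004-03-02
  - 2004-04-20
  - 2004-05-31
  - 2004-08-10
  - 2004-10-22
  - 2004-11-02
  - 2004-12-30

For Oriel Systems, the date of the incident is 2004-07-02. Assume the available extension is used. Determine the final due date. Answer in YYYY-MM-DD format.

3 months after 2004-07-02 falls in October 2004; the last day of that month is 2004-10-31.
Because 2004-10-31 is a Sunday, the deadline becomes 2004-11-01 (Monday).
The 10-business-day extension runs from 2004-11-01 to 2004-11-16.
2004-11-16 (Tuesday) is already a business day.
So the filing is due 2004-11-16.

2004-11-16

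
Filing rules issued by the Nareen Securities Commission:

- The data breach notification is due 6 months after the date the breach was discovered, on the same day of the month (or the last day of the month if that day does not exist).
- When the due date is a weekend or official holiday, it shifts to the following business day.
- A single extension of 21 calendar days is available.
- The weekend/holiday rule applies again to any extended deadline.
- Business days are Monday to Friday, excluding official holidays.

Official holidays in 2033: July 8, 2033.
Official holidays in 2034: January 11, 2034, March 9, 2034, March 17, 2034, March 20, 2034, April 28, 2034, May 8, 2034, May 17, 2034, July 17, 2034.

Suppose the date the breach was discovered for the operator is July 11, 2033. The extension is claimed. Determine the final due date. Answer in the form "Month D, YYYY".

February 2, 2034

Moving 6 months forward from July 11, 2033 on the corresponding day gives January 11, 2034.
January 11, 2034 is a listed holiday; the next business day is January 12, 2034 (Thursday).
Add the 21 calendar-day extension to January 12, 2034: February 2, 2034.
February 2, 2034 is a Thursday and not a listed holiday, so it stands.
Final deadline: February 2, 2034.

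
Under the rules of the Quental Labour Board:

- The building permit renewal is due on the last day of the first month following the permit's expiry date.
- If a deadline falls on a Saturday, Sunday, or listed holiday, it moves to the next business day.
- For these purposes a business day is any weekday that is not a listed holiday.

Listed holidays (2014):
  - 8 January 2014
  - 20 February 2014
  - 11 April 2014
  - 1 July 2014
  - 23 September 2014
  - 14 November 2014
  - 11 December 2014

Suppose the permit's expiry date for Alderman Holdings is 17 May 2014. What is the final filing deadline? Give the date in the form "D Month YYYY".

The first month after 17 May 2014 is June 2014, whose last day is 30 June 2014.
30 June 2014 (Monday) is already a business day.
Final deadline: 30 June 2014.

30 June 2014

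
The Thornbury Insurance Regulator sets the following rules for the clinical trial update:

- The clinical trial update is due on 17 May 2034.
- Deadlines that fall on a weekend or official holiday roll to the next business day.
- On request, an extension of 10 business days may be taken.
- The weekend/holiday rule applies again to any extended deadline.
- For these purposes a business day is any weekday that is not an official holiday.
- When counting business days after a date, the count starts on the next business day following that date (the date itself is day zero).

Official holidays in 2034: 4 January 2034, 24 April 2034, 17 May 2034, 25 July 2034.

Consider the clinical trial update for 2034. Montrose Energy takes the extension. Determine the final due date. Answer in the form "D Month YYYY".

Start from the fixed due date, 17 May 2034.
17 May 2034 is a listed holiday; the next business day is 18 May 2034 (Thursday).
Applying the 10-business-day extension: 10 business days after 18 May 2034 is 1 June 2034.
Since 1 June 2034 is a Thursday and not a holiday, the date is unchanged.
Deadline: 1 June 2034.

1 June 2034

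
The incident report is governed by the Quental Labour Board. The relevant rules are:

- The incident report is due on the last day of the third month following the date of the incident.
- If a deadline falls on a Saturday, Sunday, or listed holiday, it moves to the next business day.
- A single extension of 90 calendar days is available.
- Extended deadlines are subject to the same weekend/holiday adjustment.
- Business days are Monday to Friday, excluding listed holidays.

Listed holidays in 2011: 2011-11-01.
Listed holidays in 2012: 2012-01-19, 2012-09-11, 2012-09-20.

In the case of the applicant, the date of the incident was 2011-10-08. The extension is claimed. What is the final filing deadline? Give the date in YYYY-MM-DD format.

3 months after 2011-10-08 is January 2012; that month ends on 2012-01-31.
Since 2012-01-31 is a Tuesday and not a holiday, the date is unchanged.
Applying the 90-calendar-day extension: 2012-01-31 + 90 days = 2012-04-30.
Since 2012-04-30 is a Monday and not a holiday, the date is unchanged.
So the filing is due 2012-04-30.

2012-04-30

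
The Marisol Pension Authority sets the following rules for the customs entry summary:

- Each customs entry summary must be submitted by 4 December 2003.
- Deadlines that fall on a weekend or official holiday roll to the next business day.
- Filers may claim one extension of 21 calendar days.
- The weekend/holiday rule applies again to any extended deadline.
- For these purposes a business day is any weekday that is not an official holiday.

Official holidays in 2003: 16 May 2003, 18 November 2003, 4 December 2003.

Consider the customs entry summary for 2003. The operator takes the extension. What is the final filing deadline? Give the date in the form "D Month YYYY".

26 December 2003

The stated deadline is 4 December 2003.
4 December 2003 falls on a listed holiday. Rolling to the next business day gives 5 December 2003, a Friday.
The 21-calendar-day extension moves the deadline from 5 December 2003 to 26 December 2003.
26 December 2003 falls on a Friday, which is a business day, so no adjustment is needed.
Deadline: 26 December 2003.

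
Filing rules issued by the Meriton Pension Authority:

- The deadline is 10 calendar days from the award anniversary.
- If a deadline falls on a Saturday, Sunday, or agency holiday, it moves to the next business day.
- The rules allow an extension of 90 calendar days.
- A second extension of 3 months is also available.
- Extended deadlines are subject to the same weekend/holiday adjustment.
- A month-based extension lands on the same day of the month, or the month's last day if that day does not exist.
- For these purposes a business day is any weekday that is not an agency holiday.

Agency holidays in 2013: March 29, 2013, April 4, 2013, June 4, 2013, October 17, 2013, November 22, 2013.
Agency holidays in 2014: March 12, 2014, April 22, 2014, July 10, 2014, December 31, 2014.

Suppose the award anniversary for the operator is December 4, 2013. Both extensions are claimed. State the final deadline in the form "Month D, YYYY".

From December 4, 2013, 10 calendar days later is December 14, 2013.
December 14, 2013 is a Saturday, so it moves to the next business day, December 16, 2013 (Monday).
The 90-calendar-day extension moves the deadline from December 16, 2013 to March 16, 2014.
March 16, 2014 falls on a Sunday. Rolling to the next business day gives March 17, 2014, a Monday.
Add 3 months to March 17, 2014: June 17, 2014.
June 17, 2014 (Tuesday) is already a business day.
The final due date is June 17, 2014.

June 17, 2014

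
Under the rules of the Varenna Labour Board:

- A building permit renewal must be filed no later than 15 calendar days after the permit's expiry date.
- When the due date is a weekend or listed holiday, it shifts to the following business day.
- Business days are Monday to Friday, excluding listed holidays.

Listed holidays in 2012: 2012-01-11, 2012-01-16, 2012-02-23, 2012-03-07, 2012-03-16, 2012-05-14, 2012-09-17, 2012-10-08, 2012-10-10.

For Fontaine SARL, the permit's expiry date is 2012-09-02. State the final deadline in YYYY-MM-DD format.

Trigger date 2012-09-02 + 15 calendar days = 2012-09-17.
2012-09-17 is a listed holiday; the next business day is 2012-09-18 (Tuesday).
Deadline: 2012-09-18.

2012-09-18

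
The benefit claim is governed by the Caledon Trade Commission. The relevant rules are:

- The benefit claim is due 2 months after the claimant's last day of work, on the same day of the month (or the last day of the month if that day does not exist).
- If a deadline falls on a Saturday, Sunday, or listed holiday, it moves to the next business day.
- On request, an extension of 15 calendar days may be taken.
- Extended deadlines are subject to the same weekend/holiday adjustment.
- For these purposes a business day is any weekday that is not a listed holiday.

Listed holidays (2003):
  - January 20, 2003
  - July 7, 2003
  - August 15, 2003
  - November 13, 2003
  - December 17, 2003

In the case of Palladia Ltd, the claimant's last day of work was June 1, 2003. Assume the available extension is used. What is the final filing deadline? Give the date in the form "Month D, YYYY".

August 18, 2003

Moving 2 months forward from June 1, 2003 on the corresponding day gives August 1, 2003.
Since August 1, 2003 is a Friday and not a holiday, the date is unchanged.
Add the 15 calendar-day extension to August 1, 2003: August 16, 2003.
August 16, 2003 falls on a Saturday. Rolling to the next business day gives August 18, 2003, a Monday.
The final due date is August 18, 2003.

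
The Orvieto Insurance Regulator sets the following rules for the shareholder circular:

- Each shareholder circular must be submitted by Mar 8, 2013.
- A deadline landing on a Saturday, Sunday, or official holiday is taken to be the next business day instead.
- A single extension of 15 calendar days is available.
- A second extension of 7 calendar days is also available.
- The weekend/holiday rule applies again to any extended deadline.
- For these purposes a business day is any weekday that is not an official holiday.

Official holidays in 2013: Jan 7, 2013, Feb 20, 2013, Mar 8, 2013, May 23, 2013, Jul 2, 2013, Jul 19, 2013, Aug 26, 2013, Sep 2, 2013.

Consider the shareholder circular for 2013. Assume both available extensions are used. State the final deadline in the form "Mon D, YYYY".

The stated deadline is Mar 8, 2013.
Mar 8, 2013 falls on a listed holiday. Rolling to the next business day gives Mar 11, 2013, a Monday.
Applying the 15-calendar-day extension: Mar 11, 2013 + 15 days = Mar 26, 2013.
Since Mar 26, 2013 is a Tuesday and not a holiday, the date is unchanged.
Add the 7 calendar-day extension to Mar 26, 2013: Apr 2, 2013.
Apr 2, 2013 falls on a Tuesday, which is a business day, so no adjustment is needed.
Final deadline: Apr 2, 2013.

Apr 2, 2013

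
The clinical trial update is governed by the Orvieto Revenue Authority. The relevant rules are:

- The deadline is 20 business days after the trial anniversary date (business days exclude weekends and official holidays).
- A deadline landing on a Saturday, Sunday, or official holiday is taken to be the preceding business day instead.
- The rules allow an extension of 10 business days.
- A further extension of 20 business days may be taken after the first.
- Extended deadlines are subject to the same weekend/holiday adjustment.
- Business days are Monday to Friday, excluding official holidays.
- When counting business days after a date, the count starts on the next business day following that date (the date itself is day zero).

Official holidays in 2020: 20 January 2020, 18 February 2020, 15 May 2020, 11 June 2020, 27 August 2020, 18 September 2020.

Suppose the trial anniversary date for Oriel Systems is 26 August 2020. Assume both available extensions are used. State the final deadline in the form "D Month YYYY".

Counting 20 business days after 26 August 2020 (skipping weekends and listed holidays) reaches 25 September 2020.
25 September 2020 is a Friday and not a listed holiday, so it stands.
Applying the 10-business-day extension: 10 business days after 25 September 2020 is 9 October 2020.
9 October 2020 is a Friday and not a listed holiday, so it stands.
Applying the 20-business-day extension: 20 business days after 9 October 2020 is 6 November 2020.
Since 6 November 2020 is a Friday and not a holiday, the date is unchanged.
The final due date is 6 November 2020.

6 November 2020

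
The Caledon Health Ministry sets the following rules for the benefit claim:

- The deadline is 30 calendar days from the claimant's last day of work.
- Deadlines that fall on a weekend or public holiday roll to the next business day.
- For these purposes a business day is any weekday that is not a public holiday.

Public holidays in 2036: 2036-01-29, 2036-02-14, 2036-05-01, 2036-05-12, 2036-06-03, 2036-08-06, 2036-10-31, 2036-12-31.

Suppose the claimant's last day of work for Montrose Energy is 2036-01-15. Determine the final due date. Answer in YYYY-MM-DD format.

Adding 30 calendar days to 2036-01-15 gives 2036-02-14.
2036-02-14 is a listed holiday; the next business day is 2036-02-15 (Friday).
The final due date is 2036-02-15.

2036-02-15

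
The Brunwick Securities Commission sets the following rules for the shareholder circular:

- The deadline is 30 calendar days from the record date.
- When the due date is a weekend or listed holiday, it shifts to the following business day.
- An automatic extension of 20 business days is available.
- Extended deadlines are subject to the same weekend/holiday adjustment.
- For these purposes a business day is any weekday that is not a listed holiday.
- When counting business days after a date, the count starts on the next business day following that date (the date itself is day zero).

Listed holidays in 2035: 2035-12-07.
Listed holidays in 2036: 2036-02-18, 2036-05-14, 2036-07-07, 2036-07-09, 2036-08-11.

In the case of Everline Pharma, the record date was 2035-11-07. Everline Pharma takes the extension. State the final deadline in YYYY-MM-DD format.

Trigger date 2035-11-07 + 30 calendar days = 2035-12-07.
Because 2035-12-07 is a listed holiday, the deadline becomes 2035-12-10 (Monday).
Applying the 20-business-day extension: 20 business days after 2035-12-10 is 2036-01-07.
2036-01-07 (Monday) is already a business day.
So the filing is due 2036-01-07.

2036-01-07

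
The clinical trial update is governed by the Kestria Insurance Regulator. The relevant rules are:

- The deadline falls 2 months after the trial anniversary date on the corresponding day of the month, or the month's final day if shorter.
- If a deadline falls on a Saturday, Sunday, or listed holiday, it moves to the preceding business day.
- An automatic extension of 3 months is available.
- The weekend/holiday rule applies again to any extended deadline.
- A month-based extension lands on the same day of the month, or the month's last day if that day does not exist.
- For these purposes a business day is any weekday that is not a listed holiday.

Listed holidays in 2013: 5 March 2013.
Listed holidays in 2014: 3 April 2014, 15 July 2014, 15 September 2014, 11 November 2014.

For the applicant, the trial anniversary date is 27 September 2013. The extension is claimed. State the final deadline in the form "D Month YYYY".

27 February 2014

2 months from 27 September 2013 is 27 November 2013.
Since 27 November 2013 is a Wednesday and not a holiday, the date is unchanged.
Applying the 3 months extension: 3 months after 27 November 2013 is 27 February 2014.
Since 27 February 2014 is a Thursday and not a holiday, the date is unchanged.
Deadline: 27 February 2014.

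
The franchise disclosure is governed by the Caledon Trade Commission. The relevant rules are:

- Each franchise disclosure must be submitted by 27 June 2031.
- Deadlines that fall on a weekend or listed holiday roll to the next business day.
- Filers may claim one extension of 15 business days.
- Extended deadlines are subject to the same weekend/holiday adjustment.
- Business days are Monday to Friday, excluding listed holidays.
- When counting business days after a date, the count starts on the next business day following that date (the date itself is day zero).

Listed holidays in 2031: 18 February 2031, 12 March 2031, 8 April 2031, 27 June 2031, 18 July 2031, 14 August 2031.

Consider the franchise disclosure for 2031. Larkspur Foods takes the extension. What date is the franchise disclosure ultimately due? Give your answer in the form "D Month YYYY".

22 July 2031

Start from the fixed due date, 27 June 2031.
27 June 2031 is a listed holiday; the next business day is 30 June 2031 (Monday).
Counting 15 further business days from 30 June 2031 reaches 22 July 2031.
22 July 2031 (Tuesday) is already a business day.
The final due date is 22 July 2031.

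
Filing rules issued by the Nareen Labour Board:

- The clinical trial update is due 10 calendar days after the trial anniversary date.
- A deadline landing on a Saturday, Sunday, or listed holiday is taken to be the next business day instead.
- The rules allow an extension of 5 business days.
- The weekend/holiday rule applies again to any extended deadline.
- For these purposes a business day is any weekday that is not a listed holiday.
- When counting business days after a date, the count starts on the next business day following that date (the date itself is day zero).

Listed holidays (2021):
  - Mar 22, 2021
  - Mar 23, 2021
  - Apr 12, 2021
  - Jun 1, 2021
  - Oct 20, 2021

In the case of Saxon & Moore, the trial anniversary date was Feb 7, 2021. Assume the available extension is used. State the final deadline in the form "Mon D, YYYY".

Feb 24, 2021

10 calendar days after Feb 7, 2021 is Feb 17, 2021.
Feb 17, 2021 is a Wednesday and not a listed holiday, so it stands.
Counting 5 further business days from Feb 17, 2021 reaches Feb 24, 2021.
Since Feb 24, 2021 is a Wednesday and not a holiday, the date is unchanged.
Final deadline: Feb 24, 2021.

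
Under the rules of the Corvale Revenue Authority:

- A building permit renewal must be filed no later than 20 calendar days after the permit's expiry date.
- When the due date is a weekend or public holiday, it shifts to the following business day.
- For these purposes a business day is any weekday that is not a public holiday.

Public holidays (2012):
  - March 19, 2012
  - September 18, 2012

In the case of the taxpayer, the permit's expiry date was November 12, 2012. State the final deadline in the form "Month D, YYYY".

From November 12, 2012, 20 calendar days later is December 2, 2012.
December 2, 2012 falls on a Sunday. Rolling to the next business day gives December 3, 2012, a Monday.
Final deadline: December 3, 2012.

December 3, 2012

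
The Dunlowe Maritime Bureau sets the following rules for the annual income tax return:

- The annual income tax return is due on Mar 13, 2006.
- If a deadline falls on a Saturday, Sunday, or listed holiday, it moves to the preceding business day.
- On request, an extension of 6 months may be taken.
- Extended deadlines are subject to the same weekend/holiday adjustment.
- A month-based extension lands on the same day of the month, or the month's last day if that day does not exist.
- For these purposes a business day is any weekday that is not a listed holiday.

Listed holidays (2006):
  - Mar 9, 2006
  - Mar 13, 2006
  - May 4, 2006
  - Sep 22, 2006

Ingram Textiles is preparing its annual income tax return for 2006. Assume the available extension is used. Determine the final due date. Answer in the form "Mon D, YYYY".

The statutory due date is Mar 13, 2006.
Mar 13, 2006 falls on a listed holiday. Rolling to the preceding business day gives Mar 10, 2006, a Friday.
Add 6 months to Mar 10, 2006: Sep 10, 2006.
Sep 10, 2006 is a Sunday; the preceding business day is Sep 8, 2006 (Friday).
So the filing is due Sep 8, 2006.

Sep 8, 2006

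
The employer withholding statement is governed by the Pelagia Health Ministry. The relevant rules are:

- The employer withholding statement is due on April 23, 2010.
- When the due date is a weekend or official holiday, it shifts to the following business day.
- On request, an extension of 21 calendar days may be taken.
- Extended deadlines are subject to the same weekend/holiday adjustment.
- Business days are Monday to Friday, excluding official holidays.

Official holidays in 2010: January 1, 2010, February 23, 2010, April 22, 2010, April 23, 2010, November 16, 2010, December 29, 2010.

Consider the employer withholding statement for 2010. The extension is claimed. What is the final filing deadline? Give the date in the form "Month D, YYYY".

The statutory due date is April 23, 2010.
April 23, 2010 is a listed holiday, so it moves to the next business day, April 26, 2010 (Monday).
Add the 21 calendar-day extension to April 26, 2010: May 17, 2010.
May 17, 2010 falls on a Monday, which is a business day, so no adjustment is needed.
The final due date is May 17, 2010.

May 17, 2010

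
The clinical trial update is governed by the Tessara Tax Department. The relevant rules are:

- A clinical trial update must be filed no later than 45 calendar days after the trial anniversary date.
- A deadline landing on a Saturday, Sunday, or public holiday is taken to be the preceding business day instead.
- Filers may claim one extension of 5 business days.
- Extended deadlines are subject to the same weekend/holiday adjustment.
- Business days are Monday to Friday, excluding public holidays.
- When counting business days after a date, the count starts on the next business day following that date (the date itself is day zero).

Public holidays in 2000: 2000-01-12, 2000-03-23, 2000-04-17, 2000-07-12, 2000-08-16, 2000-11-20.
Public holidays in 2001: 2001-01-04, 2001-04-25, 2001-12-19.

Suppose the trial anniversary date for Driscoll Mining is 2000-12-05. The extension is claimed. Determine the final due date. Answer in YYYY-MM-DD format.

2001-01-26

Trigger date 2000-12-05 + 45 calendar days = 2001-01-19.
Since 2001-01-19 is a Friday and not a holiday, the date is unchanged.
Applying the 5-business-day extension: 5 business days after 2001-01-19 is 2001-01-26.
2001-01-26 falls on a Friday, which is a business day, so no adjustment is needed.
The final due date is 2001-01-26.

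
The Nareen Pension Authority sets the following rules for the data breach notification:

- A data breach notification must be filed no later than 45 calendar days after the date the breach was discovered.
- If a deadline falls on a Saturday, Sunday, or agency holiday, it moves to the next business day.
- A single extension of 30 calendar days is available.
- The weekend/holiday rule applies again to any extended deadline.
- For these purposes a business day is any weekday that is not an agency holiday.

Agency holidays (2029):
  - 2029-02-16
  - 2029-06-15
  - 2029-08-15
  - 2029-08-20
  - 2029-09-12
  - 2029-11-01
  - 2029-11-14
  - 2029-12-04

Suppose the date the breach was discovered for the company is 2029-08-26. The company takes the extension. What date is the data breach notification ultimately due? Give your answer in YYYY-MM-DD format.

45 calendar days after 2029-08-26 is 2029-10-10.
Since 2029-10-10 is a Wednesday and not a holiday, the date is unchanged.
Applying the 30-calendar-day extension: 2029-10-10 + 30 days = 2029-11-09.
2029-11-09 (Friday) is already a business day.
Final deadline: 2029-11-09.

2029-11-09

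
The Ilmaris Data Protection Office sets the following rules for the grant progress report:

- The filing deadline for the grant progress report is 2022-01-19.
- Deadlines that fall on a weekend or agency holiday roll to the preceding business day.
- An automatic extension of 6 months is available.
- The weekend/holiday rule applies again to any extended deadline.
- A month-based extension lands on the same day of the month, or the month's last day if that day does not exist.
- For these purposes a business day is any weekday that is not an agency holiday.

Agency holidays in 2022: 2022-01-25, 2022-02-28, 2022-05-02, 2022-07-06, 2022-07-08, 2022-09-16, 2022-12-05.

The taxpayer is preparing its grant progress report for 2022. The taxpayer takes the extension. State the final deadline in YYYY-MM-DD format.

Start from the fixed due date, 2022-01-19.
2022-01-19 (Wednesday) is already a business day.
Applying the 6 months extension: 6 months after 2022-01-19 is 2022-07-19.
Since 2022-07-19 is a Tuesday and not a holiday, the date is unchanged.
Final deadline: 2022-07-19.

2022-07-19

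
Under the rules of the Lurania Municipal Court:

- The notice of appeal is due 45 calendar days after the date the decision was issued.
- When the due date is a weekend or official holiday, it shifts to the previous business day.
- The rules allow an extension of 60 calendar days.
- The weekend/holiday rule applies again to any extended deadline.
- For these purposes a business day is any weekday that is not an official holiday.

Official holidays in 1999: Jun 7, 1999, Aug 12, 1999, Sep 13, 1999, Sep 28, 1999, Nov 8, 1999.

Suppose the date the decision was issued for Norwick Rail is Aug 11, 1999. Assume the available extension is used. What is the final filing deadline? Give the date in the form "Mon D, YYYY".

Nov 23, 1999

Trigger date Aug 11, 1999 + 45 calendar days = Sep 25, 1999.
Sep 25, 1999 is a Saturday, so it moves to the preceding business day, Sep 24, 1999 (Friday).
The 60-calendar-day extension moves the deadline from Sep 24, 1999 to Nov 23, 1999.
Nov 23, 1999 falls on a Tuesday, which is a business day, so no adjustment is needed.
Deadline: Nov 23, 1999.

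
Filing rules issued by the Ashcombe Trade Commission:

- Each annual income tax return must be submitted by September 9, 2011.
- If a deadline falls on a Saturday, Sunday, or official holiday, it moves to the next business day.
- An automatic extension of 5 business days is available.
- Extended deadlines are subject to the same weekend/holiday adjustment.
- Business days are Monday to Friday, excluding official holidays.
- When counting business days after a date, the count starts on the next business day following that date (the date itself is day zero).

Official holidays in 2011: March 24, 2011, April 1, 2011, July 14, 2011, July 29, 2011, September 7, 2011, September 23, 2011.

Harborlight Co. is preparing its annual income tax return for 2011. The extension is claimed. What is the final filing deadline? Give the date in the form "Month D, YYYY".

September 16, 2011

Start from the fixed due date, September 9, 2011.
September 9, 2011 is a Friday and not a listed holiday, so it stands.
The 5-business-day extension runs from September 9, 2011 to September 16, 2011.
Since September 16, 2011 is a Friday and not a holiday, the date is unchanged.
Final deadline: September 16, 2011.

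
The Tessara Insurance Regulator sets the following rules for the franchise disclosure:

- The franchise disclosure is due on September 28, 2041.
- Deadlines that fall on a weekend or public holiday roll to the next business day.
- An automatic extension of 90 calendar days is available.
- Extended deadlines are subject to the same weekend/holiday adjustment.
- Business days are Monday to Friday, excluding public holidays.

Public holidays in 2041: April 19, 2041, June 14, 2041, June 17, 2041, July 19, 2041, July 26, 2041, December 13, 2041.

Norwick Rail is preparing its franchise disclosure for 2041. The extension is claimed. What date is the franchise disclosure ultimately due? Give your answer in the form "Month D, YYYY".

December 30, 2041

The stated deadline is September 28, 2041.
September 28, 2041 is a Saturday; the next business day is September 30, 2041 (Monday).
With the 90-day extension, September 30, 2041 becomes December 29, 2041.
December 29, 2041 falls on a Sunday. Rolling to the next business day gives December 30, 2041, a Monday.
Deadline: December 30, 2041.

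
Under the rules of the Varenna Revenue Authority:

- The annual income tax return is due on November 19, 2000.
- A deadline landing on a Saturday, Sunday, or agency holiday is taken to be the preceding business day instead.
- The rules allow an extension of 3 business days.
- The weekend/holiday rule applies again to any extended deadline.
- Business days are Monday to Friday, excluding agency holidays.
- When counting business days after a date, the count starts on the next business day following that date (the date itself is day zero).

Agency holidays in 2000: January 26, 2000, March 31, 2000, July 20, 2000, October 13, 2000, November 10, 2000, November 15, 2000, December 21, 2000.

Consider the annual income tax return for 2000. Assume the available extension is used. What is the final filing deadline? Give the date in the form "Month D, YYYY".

November 22, 2000

Start from the fixed due date, November 19, 2000.
Because November 19, 2000 is a Sunday, the deadline becomes November 17, 2000 (Friday).
Applying the 3-business-day extension: 3 business days after November 17, 2000 is November 22, 2000.
November 22, 2000 (Wednesday) is already a business day.
So the filing is due November 22, 2000.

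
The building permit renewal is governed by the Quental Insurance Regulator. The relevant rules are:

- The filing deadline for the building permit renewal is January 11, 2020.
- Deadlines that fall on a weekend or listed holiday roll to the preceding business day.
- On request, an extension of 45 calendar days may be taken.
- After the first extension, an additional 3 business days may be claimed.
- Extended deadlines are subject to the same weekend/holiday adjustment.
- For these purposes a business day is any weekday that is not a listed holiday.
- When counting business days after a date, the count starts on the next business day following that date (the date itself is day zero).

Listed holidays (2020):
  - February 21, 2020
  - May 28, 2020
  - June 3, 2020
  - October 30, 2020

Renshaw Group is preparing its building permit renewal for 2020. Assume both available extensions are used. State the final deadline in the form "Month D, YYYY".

Start from the fixed due date, January 11, 2020.
January 11, 2020 falls on a Saturday. Rolling to the preceding business day gives January 10, 2020, a Friday.
Applying the 45-calendar-day extension: January 10, 2020 + 45 days = February 24, 2020.
February 24, 2020 (Monday) is already a business day.
Counting 3 further business days from February 24, 2020 reaches February 27, 2020.
Since February 27, 2020 is a Thursday and not a holiday, the date is unchanged.
The final due date is February 27, 2020.

February 27, 2020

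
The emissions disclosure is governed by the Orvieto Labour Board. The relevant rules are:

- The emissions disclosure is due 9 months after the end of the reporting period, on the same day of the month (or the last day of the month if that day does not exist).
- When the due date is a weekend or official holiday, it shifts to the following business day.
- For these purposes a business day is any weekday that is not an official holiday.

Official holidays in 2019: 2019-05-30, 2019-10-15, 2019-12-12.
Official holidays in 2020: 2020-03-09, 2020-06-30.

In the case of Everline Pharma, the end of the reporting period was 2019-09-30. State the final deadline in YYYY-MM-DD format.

2020-07-01

9 months after 2019-09-30, on the same day of the month, is 2020-06-30.
2020-06-30 is a listed holiday; the next business day is 2020-07-01 (Wednesday).
The final due date is 2020-07-01.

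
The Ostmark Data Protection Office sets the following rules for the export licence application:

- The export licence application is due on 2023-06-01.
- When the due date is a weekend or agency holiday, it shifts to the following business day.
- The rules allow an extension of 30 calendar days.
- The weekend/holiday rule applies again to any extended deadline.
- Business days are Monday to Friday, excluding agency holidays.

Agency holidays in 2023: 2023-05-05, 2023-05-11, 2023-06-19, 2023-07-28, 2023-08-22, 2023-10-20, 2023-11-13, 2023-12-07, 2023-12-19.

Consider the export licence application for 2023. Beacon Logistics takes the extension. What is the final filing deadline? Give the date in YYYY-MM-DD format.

2023-07-03

The statutory due date is 2023-06-01.
2023-06-01 falls on a Thursday, which is a business day, so no adjustment is needed.
The 30-calendar-day extension moves the deadline from 2023-06-01 to 2023-07-01.
2023-07-01 is a Saturday, so it moves to the next business day, 2023-07-03 (Monday).
So the filing is due 2023-07-03.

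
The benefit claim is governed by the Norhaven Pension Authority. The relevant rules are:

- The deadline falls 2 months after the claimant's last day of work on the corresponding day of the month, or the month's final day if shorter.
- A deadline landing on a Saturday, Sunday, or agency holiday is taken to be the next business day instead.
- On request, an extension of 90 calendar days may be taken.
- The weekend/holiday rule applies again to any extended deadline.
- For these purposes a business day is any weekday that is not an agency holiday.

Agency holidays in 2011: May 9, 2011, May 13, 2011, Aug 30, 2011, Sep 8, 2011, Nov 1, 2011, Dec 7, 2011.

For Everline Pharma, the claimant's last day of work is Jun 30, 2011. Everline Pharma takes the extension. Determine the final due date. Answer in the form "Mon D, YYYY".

Nov 29, 2011

2 months from Jun 30, 2011 is Aug 30, 2011.
Aug 30, 2011 falls on a listed holiday. Rolling to the next business day gives Aug 31, 2011, a Wednesday.
With the 90-day extension, Aug 31, 2011 becomes Nov 29, 2011.
Nov 29, 2011 (Tuesday) is already a business day.
The final due date is Nov 29, 2011.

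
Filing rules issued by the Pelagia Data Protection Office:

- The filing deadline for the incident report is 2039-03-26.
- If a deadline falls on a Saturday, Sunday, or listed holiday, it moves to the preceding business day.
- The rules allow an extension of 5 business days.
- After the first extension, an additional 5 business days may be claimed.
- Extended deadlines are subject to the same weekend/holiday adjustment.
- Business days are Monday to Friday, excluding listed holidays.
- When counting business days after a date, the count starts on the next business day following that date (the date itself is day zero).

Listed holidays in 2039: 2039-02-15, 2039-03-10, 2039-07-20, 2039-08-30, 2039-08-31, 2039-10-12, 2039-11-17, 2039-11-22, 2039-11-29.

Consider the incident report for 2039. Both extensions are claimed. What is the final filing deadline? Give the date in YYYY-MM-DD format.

2039-04-08

The statutory due date is 2039-03-26.
Because 2039-03-26 is a Saturday, the deadline becomes 2039-03-25 (Friday).
Applying the 5-business-day extension: 5 business days after 2039-03-25 is 2039-04-01.
2039-04-01 (Friday) is already a business day.
Counting 5 further business days from 2039-04-01 reaches 2039-04-08.
2039-04-08 (Friday) is already a business day.
Deadline: 2039-04-08.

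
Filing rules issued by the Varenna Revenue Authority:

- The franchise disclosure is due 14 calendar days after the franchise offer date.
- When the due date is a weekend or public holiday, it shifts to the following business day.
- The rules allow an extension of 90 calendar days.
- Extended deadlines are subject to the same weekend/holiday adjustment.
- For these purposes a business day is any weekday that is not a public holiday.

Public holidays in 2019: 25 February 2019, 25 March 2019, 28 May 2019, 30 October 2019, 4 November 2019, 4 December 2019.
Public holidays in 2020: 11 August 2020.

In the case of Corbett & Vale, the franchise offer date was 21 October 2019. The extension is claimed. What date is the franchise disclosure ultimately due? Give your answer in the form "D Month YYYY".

3 February 2020

From 21 October 2019, 14 calendar days later is 4 November 2019.
4 November 2019 is a listed holiday, so it moves to the next business day, 5 November 2019 (Tuesday).
Applying the 90-calendar-day extension: 5 November 2019 + 90 days = 3 February 2020.
Since 3 February 2020 is a Monday and not a holiday, the date is unchanged.
The final due date is 3 February 2020.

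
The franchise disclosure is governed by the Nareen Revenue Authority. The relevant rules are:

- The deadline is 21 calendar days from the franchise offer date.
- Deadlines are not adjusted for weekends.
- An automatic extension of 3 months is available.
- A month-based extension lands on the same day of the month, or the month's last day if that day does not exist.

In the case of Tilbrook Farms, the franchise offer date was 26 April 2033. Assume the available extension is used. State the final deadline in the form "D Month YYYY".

17 August 2033

Adding 21 calendar days to 26 April 2033 gives 17 May 2033.
17 May 2033 falls on a Tuesday. The rules make no weekend/holiday allowance, so it remains 17 May 2033.
Applying the 3 months extension: 3 months after 17 May 2033 is 17 August 2033.
17 August 2033 is a Wednesday; no weekend or holiday adjustment applies.
So the filing is due 17 August 2033.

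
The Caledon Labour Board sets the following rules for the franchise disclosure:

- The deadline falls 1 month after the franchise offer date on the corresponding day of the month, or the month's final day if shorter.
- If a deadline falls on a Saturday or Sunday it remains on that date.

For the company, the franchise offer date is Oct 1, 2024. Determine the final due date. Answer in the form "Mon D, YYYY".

Moving 1 month forward from Oct 1, 2024 on the corresponding day gives Nov 1, 2024.
Nov 1, 2024 is a Friday; no weekend or holiday adjustment applies.
So the filing is due Nov 1, 2024.

Nov 1, 2024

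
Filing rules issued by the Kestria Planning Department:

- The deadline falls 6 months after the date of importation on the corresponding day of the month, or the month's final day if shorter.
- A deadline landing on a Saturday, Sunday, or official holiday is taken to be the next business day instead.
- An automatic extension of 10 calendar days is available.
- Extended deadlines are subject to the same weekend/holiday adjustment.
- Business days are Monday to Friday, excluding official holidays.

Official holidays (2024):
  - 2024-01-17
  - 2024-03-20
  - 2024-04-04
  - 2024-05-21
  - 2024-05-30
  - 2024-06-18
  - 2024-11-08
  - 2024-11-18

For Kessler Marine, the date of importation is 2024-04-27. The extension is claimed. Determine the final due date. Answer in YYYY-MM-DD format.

Moving 6 months forward from 2024-04-27 on the corresponding day gives 2024-10-27.
Because 2024-10-27 is a Sunday, the deadline becomes 2024-10-28 (Monday).
The 10-calendar-day extension moves the deadline from 2024-10-28 to 2024-11-07.
Since 2024-11-07 is a Thursday and not a holiday, the date is unchanged.
So the filing is due 2024-11-07.

2024-11-07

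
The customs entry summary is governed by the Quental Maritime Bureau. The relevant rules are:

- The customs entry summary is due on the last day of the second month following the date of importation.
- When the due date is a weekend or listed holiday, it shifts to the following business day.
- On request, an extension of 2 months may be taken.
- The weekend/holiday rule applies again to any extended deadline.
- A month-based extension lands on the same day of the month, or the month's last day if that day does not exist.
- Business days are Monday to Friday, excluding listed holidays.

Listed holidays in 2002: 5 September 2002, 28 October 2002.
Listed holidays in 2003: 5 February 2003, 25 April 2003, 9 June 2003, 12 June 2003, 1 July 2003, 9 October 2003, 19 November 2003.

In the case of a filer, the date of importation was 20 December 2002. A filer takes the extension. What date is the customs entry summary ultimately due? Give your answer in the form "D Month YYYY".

28 April 2003

2 months after 20 December 2002 is February 2003; that month ends on 28 February 2003.
28 February 2003 is a Friday and not a listed holiday, so it stands.
Add 2 months to 28 February 2003: 28 April 2003.
28 April 2003 falls on a Monday, which is a business day, so no adjustment is needed.
The final due date is 28 April 2003.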